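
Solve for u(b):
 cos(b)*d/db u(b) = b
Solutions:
 u(b) = C1 + Integral(b/cos(b), b)


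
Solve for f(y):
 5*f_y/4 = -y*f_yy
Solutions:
 f(y) = C1 + C2/y^(1/4)


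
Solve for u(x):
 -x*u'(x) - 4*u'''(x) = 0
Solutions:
 u(x) = C1 + Integral(C2*airyai(-2^(1/3)*x/2) + C3*airybi(-2^(1/3)*x/2), x)


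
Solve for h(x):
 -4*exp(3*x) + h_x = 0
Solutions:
 h(x) = C1 + 4*exp(3*x)/3


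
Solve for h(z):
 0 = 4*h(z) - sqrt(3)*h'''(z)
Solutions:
 h(z) = C3*exp(2^(2/3)*3^(5/6)*z/3) + (C1*sin(2^(2/3)*3^(1/3)*z/2) + C2*cos(2^(2/3)*3^(1/3)*z/2))*exp(-2^(2/3)*3^(5/6)*z/6)


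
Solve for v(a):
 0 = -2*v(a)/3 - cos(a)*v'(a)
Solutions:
 v(a) = C1*(sin(a) - 1)^(1/3)/(sin(a) + 1)^(1/3)


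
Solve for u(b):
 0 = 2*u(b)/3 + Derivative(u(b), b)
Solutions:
 u(b) = C1*exp(-2*b/3)


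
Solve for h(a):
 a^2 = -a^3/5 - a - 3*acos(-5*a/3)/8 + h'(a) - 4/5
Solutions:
 h(a) = C1 + a^4/20 + a^3/3 + a^2/2 + 3*a*acos(-5*a/3)/8 + 4*a/5 + 3*sqrt(9 - 25*a^2)/40


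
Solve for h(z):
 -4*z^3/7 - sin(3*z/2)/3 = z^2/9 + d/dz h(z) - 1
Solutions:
 h(z) = C1 - z^4/7 - z^3/27 + z + 2*cos(3*z/2)/9


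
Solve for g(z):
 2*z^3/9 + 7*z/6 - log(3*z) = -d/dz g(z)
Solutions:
 g(z) = C1 - z^4/18 - 7*z^2/12 + z*log(z) - z + z*log(3)


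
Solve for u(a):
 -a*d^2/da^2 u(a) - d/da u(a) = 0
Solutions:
 u(a) = C1 + C2*log(a)


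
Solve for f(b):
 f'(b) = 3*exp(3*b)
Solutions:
 f(b) = C1 + exp(3*b)


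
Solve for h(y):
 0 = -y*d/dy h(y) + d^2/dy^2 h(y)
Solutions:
 h(y) = C1 + C2*erfi(sqrt(2)*y/2)


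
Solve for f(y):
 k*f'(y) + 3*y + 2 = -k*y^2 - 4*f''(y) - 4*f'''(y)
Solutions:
 f(y) = C1 + C2*exp(y*(sqrt(1 - k) - 1)/2) + C3*exp(-y*(sqrt(1 - k) + 1)/2) - y^3/3 + 5*y^2/(2*k) + 6*y/k - 20*y/k^2


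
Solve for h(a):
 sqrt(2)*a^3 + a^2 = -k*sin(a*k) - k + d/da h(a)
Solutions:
 h(a) = C1 + sqrt(2)*a^4/4 + a^3/3 + a*k - cos(a*k)


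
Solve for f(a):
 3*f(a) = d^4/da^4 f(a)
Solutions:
 f(a) = C1*exp(-3^(1/4)*a) + C2*exp(3^(1/4)*a) + C3*sin(3^(1/4)*a) + C4*cos(3^(1/4)*a)


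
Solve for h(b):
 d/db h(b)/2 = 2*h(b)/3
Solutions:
 h(b) = C1*exp(4*b/3)


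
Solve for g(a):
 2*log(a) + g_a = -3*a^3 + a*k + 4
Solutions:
 g(a) = C1 - 3*a^4/4 + a^2*k/2 - 2*a*log(a) + 6*a


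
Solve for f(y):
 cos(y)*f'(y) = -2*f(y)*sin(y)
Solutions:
 f(y) = C1*cos(y)^2


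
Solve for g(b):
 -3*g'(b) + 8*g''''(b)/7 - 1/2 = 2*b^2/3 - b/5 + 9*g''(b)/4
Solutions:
 g(b) = C1 + C2*exp(-42^(1/3)*b*(42^(1/3)/(sqrt(214) + 16)^(1/3) + (sqrt(214) + 16)^(1/3))/16)*sin(14^(1/3)*3^(1/6)*b*(-3^(2/3)*(sqrt(214) + 16)^(1/3) + 3*14^(1/3)/(sqrt(214) + 16)^(1/3))/16) + C3*exp(-42^(1/3)*b*(42^(1/3)/(sqrt(214) + 16)^(1/3) + (sqrt(214) + 16)^(1/3))/16)*cos(14^(1/3)*3^(1/6)*b*(-3^(2/3)*(sqrt(214) + 16)^(1/3) + 3*14^(1/3)/(sqrt(214) + 16)^(1/3))/16) + C4*exp(42^(1/3)*b*(42^(1/3)/(sqrt(214) + 16)^(1/3) + (sqrt(214) + 16)^(1/3))/8) - 2*b^3/27 + b^2/5 - 7*b/15


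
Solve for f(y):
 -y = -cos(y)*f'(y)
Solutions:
 f(y) = C1 + Integral(y/cos(y), y)


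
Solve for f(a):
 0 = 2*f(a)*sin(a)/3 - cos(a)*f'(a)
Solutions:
 f(a) = C1/cos(a)^(2/3)


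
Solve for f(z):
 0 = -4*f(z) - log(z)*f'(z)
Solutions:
 f(z) = C1*exp(-4*li(z))


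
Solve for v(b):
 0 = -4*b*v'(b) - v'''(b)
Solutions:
 v(b) = C1 + Integral(C2*airyai(-2^(2/3)*b) + C3*airybi(-2^(2/3)*b), b)


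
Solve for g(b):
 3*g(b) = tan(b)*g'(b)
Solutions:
 g(b) = C1*sin(b)^3


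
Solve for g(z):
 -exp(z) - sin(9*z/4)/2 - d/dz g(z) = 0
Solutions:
 g(z) = C1 - exp(z) + 2*cos(9*z/4)/9


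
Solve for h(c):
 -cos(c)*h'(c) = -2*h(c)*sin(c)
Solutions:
 h(c) = C1/cos(c)^2


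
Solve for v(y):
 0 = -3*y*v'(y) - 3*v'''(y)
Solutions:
 v(y) = C1 + Integral(C2*airyai(-y) + C3*airybi(-y), y)


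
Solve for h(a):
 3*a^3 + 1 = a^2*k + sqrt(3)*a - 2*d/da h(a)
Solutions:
 h(a) = C1 - 3*a^4/8 + a^3*k/6 + sqrt(3)*a^2/4 - a/2


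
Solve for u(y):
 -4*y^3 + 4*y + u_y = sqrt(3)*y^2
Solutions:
 u(y) = C1 + y^4 + sqrt(3)*y^3/3 - 2*y^2


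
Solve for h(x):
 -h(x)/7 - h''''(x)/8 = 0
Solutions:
 h(x) = (C1*sin(2^(1/4)*7^(3/4)*x/7) + C2*cos(2^(1/4)*7^(3/4)*x/7))*exp(-2^(1/4)*7^(3/4)*x/7) + (C3*sin(2^(1/4)*7^(3/4)*x/7) + C4*cos(2^(1/4)*7^(3/4)*x/7))*exp(2^(1/4)*7^(3/4)*x/7)


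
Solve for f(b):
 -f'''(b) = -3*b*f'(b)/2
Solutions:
 f(b) = C1 + Integral(C2*airyai(2^(2/3)*3^(1/3)*b/2) + C3*airybi(2^(2/3)*3^(1/3)*b/2), b)


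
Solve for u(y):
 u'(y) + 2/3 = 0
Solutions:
 u(y) = C1 - 2*y/3


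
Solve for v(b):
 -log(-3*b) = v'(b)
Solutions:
 v(b) = C1 - b*log(-b) + b*(1 - log(3))


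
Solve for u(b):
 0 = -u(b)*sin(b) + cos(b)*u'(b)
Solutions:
 u(b) = C1/cos(b)


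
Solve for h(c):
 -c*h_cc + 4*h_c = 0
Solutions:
 h(c) = C1 + C2*c^5


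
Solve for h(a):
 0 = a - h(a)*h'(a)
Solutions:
 h(a) = -sqrt(C1 + a^2)
 h(a) = sqrt(C1 + a^2)


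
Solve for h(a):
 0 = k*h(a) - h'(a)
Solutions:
 h(a) = C1*exp(a*k)


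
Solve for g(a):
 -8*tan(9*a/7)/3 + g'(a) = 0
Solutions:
 g(a) = C1 - 56*log(cos(9*a/7))/27


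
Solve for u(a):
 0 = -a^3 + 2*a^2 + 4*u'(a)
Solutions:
 u(a) = C1 + a^4/16 - a^3/6


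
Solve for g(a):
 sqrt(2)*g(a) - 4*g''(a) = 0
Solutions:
 g(a) = C1*exp(-2^(1/4)*a/2) + C2*exp(2^(1/4)*a/2)


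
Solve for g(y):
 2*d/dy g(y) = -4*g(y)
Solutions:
 g(y) = C1*exp(-2*y)


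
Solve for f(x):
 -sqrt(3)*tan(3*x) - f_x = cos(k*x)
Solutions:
 f(x) = C1 - Piecewise((sin(k*x)/k, Ne(k, 0)), (x, True)) + sqrt(3)*log(cos(3*x))/3


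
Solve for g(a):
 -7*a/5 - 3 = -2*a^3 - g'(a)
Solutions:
 g(a) = C1 - a^4/2 + 7*a^2/10 + 3*a


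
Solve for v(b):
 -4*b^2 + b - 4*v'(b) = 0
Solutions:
 v(b) = C1 - b^3/3 + b^2/8


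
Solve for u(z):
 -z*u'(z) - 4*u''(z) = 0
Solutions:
 u(z) = C1 + C2*erf(sqrt(2)*z/4)


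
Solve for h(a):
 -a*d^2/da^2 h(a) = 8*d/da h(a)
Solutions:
 h(a) = C1 + C2/a^7


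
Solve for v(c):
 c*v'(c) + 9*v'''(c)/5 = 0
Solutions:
 v(c) = C1 + Integral(C2*airyai(-15^(1/3)*c/3) + C3*airybi(-15^(1/3)*c/3), c)


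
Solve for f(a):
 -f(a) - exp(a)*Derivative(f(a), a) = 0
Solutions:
 f(a) = C1*exp(exp(-a))


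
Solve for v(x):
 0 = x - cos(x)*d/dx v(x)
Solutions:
 v(x) = C1 + Integral(x/cos(x), x)


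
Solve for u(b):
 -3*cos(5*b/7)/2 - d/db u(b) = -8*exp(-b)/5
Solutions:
 u(b) = C1 - 21*sin(5*b/7)/10 - 8*exp(-b)/5


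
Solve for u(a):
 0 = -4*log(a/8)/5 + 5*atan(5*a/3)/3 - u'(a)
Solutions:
 u(a) = C1 - 4*a*log(a)/5 + 5*a*atan(5*a/3)/3 + 4*a/5 + 12*a*log(2)/5 - log(25*a^2 + 9)/2


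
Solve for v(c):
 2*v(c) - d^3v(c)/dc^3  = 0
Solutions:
 v(c) = C3*exp(2^(1/3)*c) + (C1*sin(2^(1/3)*sqrt(3)*c/2) + C2*cos(2^(1/3)*sqrt(3)*c/2))*exp(-2^(1/3)*c/2)


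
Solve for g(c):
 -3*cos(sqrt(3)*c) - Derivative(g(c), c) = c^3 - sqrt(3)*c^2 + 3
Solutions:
 g(c) = C1 - c^4/4 + sqrt(3)*c^3/3 - 3*c - sqrt(3)*sin(sqrt(3)*c)


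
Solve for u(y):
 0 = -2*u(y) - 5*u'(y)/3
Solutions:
 u(y) = C1*exp(-6*y/5)


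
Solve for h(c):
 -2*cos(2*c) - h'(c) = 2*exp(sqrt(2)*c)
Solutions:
 h(c) = C1 - sqrt(2)*exp(sqrt(2)*c) - sin(2*c)


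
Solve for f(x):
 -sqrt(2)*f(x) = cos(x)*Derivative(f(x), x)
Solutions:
 f(x) = C1*(sin(x) - 1)^(sqrt(2)/2)/(sin(x) + 1)^(sqrt(2)/2)


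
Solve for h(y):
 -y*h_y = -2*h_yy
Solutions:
 h(y) = C1 + C2*erfi(y/2)


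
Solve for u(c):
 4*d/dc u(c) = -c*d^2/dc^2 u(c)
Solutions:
 u(c) = C1 + C2/c^3


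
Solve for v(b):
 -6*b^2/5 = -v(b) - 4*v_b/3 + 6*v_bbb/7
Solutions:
 v(b) = C1*exp(-42^(1/3)*b*(4*42^(1/3)/(sqrt(3873) + 81)^(1/3) + (sqrt(3873) + 81)^(1/3))/36)*sin(14^(1/3)*3^(1/6)*b*(-3^(2/3)*(sqrt(3873) + 81)^(1/3) + 12*14^(1/3)/(sqrt(3873) + 81)^(1/3))/36) + C2*exp(-42^(1/3)*b*(4*42^(1/3)/(sqrt(3873) + 81)^(1/3) + (sqrt(3873) + 81)^(1/3))/36)*cos(14^(1/3)*3^(1/6)*b*(-3^(2/3)*(sqrt(3873) + 81)^(1/3) + 12*14^(1/3)/(sqrt(3873) + 81)^(1/3))/36) + C3*exp(42^(1/3)*b*(4*42^(1/3)/(sqrt(3873) + 81)^(1/3) + (sqrt(3873) + 81)^(1/3))/18) + 6*b^2/5 - 16*b/5 + 64/15


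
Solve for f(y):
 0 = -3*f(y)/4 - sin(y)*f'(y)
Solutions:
 f(y) = C1*(cos(y) + 1)^(3/8)/(cos(y) - 1)^(3/8)


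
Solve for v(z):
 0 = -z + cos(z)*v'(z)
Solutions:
 v(z) = C1 + Integral(z/cos(z), z)


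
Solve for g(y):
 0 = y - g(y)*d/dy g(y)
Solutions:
 g(y) = -sqrt(C1 + y^2)
 g(y) = sqrt(C1 + y^2)


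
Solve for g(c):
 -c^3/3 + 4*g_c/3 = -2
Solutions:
 g(c) = C1 + c^4/16 - 3*c/2


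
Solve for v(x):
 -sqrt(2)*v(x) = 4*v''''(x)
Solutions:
 v(x) = (C1*sin(2^(1/8)*x/2) + C2*cos(2^(1/8)*x/2))*exp(-2^(1/8)*x/2) + (C3*sin(2^(1/8)*x/2) + C4*cos(2^(1/8)*x/2))*exp(2^(1/8)*x/2)


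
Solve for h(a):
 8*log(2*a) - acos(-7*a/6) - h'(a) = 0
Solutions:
 h(a) = C1 + 8*a*log(a) - a*acos(-7*a/6) - 8*a + 8*a*log(2) - sqrt(36 - 49*a^2)/7


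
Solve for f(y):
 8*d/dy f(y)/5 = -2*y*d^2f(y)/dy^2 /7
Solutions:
 f(y) = C1 + C2/y^(23/5)


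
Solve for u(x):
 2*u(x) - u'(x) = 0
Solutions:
 u(x) = C1*exp(2*x)


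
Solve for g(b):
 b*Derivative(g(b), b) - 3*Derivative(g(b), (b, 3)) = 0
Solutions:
 g(b) = C1 + Integral(C2*airyai(3^(2/3)*b/3) + C3*airybi(3^(2/3)*b/3), b)


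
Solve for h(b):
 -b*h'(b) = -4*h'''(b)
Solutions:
 h(b) = C1 + Integral(C2*airyai(2^(1/3)*b/2) + C3*airybi(2^(1/3)*b/2), b)


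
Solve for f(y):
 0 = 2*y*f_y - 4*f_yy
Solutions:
 f(y) = C1 + C2*erfi(y/2)


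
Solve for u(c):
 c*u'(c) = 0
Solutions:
 u(c) = C1


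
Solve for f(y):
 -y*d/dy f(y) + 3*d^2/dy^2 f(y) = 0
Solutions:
 f(y) = C1 + C2*erfi(sqrt(6)*y/6)


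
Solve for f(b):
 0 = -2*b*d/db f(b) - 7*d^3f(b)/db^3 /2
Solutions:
 f(b) = C1 + Integral(C2*airyai(-14^(2/3)*b/7) + C3*airybi(-14^(2/3)*b/7), b)


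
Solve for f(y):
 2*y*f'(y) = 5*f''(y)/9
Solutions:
 f(y) = C1 + C2*erfi(3*sqrt(5)*y/5)


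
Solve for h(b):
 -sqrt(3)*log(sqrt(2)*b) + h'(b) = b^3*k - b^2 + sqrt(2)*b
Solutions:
 h(b) = C1 + b^4*k/4 - b^3/3 + sqrt(2)*b^2/2 + sqrt(3)*b*log(b) - sqrt(3)*b + sqrt(3)*b*log(2)/2


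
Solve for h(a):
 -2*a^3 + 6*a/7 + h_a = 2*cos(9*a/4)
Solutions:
 h(a) = C1 + a^4/2 - 3*a^2/7 + 8*sin(9*a/4)/9


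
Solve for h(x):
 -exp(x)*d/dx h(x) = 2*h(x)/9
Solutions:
 h(x) = C1*exp(2*exp(-x)/9)


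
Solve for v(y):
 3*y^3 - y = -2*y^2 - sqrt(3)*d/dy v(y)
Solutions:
 v(y) = C1 - sqrt(3)*y^4/4 - 2*sqrt(3)*y^3/9 + sqrt(3)*y^2/6


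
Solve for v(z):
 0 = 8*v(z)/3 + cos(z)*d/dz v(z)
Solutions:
 v(z) = C1*(sin(z) - 1)^(4/3)/(sin(z) + 1)^(4/3)


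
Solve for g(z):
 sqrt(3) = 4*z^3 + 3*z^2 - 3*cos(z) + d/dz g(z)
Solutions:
 g(z) = C1 - z^4 - z^3 + sqrt(3)*z + 3*sin(z)


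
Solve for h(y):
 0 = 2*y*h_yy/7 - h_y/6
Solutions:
 h(y) = C1 + C2*y^(19/12)


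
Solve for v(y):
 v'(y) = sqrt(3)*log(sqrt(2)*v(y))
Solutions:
 -2*sqrt(3)*Integral(1/(2*log(_y) + log(2)), (_y, v(y)))/3 = C1 - y


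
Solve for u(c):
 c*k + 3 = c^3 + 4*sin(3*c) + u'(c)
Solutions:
 u(c) = C1 - c^4/4 + c^2*k/2 + 3*c + 4*cos(3*c)/3


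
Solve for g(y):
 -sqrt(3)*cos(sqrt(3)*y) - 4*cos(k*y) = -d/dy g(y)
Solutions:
 g(y) = C1 + sin(sqrt(3)*y) + 4*sin(k*y)/k


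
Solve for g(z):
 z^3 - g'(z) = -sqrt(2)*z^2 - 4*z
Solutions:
 g(z) = C1 + z^4/4 + sqrt(2)*z^3/3 + 2*z^2


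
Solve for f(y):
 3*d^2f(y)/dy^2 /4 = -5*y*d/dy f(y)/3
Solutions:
 f(y) = C1 + C2*erf(sqrt(10)*y/3)


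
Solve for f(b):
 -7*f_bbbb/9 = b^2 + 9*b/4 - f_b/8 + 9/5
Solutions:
 f(b) = C1 + C4*exp(21^(2/3)*b/14) + 8*b^3/3 + 9*b^2 + 72*b/5 + (C2*sin(3*3^(1/6)*7^(2/3)*b/28) + C3*cos(3*3^(1/6)*7^(2/3)*b/28))*exp(-21^(2/3)*b/28)


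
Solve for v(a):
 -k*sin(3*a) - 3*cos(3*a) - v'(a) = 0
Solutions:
 v(a) = C1 + k*cos(3*a)/3 - sin(3*a)


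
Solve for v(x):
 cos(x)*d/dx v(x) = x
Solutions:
 v(x) = C1 + Integral(x/cos(x), x)


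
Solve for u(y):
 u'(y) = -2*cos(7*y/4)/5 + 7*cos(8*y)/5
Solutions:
 u(y) = C1 - 8*sin(7*y/4)/35 + 7*sin(8*y)/40


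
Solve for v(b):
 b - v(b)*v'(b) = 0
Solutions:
 v(b) = -sqrt(C1 + b^2)
 v(b) = sqrt(C1 + b^2)


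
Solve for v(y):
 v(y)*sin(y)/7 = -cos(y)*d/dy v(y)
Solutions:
 v(y) = C1*cos(y)^(1/7)


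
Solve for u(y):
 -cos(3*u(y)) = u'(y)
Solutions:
 u(y) = -asin((C1 + exp(6*y))/(C1 - exp(6*y)))/3 + pi/3
 u(y) = asin((C1 + exp(6*y))/(C1 - exp(6*y)))/3


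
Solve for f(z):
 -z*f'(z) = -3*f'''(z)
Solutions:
 f(z) = C1 + Integral(C2*airyai(3^(2/3)*z/3) + C3*airybi(3^(2/3)*z/3), z)


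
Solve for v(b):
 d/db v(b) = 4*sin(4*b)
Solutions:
 v(b) = C1 - cos(4*b)


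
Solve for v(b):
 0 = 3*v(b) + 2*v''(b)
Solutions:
 v(b) = C1*sin(sqrt(6)*b/2) + C2*cos(sqrt(6)*b/2)


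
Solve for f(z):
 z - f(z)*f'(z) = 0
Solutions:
 f(z) = -sqrt(C1 + z^2)
 f(z) = sqrt(C1 + z^2)


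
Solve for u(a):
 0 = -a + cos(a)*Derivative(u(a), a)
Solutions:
 u(a) = C1 + Integral(a/cos(a), a)


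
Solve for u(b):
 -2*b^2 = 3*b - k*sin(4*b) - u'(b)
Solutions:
 u(b) = C1 + 2*b^3/3 + 3*b^2/2 + k*cos(4*b)/4


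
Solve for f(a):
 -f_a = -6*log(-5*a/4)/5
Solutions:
 f(a) = C1 + 6*a*log(-a)/5 + 6*a*(-2*log(2) - 1 + log(5))/5


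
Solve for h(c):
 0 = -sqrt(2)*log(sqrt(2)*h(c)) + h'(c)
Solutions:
 -sqrt(2)*Integral(1/(2*log(_y) + log(2)), (_y, h(c))) = C1 - c


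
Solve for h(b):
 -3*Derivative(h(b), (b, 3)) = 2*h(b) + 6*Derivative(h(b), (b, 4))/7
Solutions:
 h(b) = C1*exp(b*(-21 + sqrt(3)*sqrt(128*7^(2/3)/(sqrt(165809) + 441)^(1/3) + 8*7^(1/3)*(sqrt(165809) + 441)^(1/3) + 147))/24)*sin(sqrt(6)*b*sqrt(-147 + 64*7^(2/3)/(sqrt(165809) + 441)^(1/3) + 4*7^(1/3)*(sqrt(165809) + 441)^(1/3) + 1029*sqrt(3)/sqrt(128*7^(2/3)/(sqrt(165809) + 441)^(1/3) + 8*7^(1/3)*(sqrt(165809) + 441)^(1/3) + 147))/24) + C2*exp(b*(-21 + sqrt(3)*sqrt(128*7^(2/3)/(sqrt(165809) + 441)^(1/3) + 8*7^(1/3)*(sqrt(165809) + 441)^(1/3) + 147))/24)*cos(sqrt(6)*b*sqrt(-147 + 64*7^(2/3)/(sqrt(165809) + 441)^(1/3) + 4*7^(1/3)*(sqrt(165809) + 441)^(1/3) + 1029*sqrt(3)/sqrt(128*7^(2/3)/(sqrt(165809) + 441)^(1/3) + 8*7^(1/3)*(sqrt(165809) + 441)^(1/3) + 147))/24) + C3*exp(-b*(21 + sqrt(6)*sqrt(-4*7^(1/3)*(sqrt(165809) + 441)^(1/3) - 64*7^(2/3)/(sqrt(165809) + 441)^(1/3) + 1029*sqrt(3)/sqrt(128*7^(2/3)/(sqrt(165809) + 441)^(1/3) + 8*7^(1/3)*(sqrt(165809) + 441)^(1/3) + 147) + 147) + sqrt(3)*sqrt(128*7^(2/3)/(sqrt(165809) + 441)^(1/3) + 8*7^(1/3)*(sqrt(165809) + 441)^(1/3) + 147))/24) + C4*exp(b*(-sqrt(3)*sqrt(128*7^(2/3)/(sqrt(165809) + 441)^(1/3) + 8*7^(1/3)*(sqrt(165809) + 441)^(1/3) + 147) - 21 + sqrt(6)*sqrt(-4*7^(1/3)*(sqrt(165809) + 441)^(1/3) - 64*7^(2/3)/(sqrt(165809) + 441)^(1/3) + 1029*sqrt(3)/sqrt(128*7^(2/3)/(sqrt(165809) + 441)^(1/3) + 8*7^(1/3)*(sqrt(165809) + 441)^(1/3) + 147) + 147))/24)


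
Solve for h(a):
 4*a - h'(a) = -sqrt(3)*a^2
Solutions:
 h(a) = C1 + sqrt(3)*a^3/3 + 2*a^2


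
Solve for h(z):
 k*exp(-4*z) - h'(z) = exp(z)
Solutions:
 h(z) = C1 - k*exp(-4*z)/4 - exp(z)


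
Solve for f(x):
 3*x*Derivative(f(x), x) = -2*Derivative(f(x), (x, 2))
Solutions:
 f(x) = C1 + C2*erf(sqrt(3)*x/2)


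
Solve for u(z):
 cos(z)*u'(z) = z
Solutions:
 u(z) = C1 + Integral(z/cos(z), z)


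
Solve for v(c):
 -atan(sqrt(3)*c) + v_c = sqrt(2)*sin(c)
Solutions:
 v(c) = C1 + c*atan(sqrt(3)*c) - sqrt(3)*log(3*c^2 + 1)/6 - sqrt(2)*cos(c)


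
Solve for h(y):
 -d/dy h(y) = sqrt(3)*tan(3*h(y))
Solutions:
 h(y) = -asin(C1*exp(-3*sqrt(3)*y))/3 + pi/3
 h(y) = asin(C1*exp(-3*sqrt(3)*y))/3


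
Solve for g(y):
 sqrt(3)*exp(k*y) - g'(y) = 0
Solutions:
 g(y) = C1 + sqrt(3)*exp(k*y)/k


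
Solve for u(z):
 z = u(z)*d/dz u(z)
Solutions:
 u(z) = -sqrt(C1 + z^2)
 u(z) = sqrt(C1 + z^2)


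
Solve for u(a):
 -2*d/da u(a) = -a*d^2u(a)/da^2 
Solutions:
 u(a) = C1 + C2*a^3


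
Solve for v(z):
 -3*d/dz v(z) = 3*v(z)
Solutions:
 v(z) = C1*exp(-z)


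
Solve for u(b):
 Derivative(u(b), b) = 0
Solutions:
 u(b) = C1


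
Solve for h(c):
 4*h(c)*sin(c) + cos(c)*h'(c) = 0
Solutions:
 h(c) = C1*cos(c)^4


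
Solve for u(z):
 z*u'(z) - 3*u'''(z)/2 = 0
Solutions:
 u(z) = C1 + Integral(C2*airyai(2^(1/3)*3^(2/3)*z/3) + C3*airybi(2^(1/3)*3^(2/3)*z/3), z)


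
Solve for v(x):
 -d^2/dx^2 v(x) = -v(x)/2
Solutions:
 v(x) = C1*exp(-sqrt(2)*x/2) + C2*exp(sqrt(2)*x/2)


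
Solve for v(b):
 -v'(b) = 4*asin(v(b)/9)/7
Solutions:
 Integral(1/asin(_y/9), (_y, v(b))) = C1 - 4*b/7


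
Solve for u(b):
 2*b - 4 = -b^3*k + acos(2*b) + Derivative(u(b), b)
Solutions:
 u(b) = C1 + b^4*k/4 + b^2 - b*acos(2*b) - 4*b + sqrt(1 - 4*b^2)/2


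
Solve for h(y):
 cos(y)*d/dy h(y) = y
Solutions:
 h(y) = C1 + Integral(y/cos(y), y)


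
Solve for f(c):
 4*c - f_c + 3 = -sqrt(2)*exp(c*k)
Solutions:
 f(c) = C1 + 2*c^2 + 3*c + sqrt(2)*exp(c*k)/k


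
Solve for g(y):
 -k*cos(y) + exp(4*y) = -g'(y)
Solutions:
 g(y) = C1 + k*sin(y) - exp(4*y)/4


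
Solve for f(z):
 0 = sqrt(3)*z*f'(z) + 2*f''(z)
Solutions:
 f(z) = C1 + C2*erf(3^(1/4)*z/2)


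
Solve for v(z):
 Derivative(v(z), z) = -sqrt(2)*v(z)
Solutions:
 v(z) = C1*exp(-sqrt(2)*z)


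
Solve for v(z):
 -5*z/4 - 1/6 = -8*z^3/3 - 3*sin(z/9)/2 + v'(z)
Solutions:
 v(z) = C1 + 2*z^4/3 - 5*z^2/8 - z/6 - 27*cos(z/9)/2


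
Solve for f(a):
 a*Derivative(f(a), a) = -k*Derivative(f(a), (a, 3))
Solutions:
 f(a) = C1 + Integral(C2*airyai(a*(-1/k)^(1/3)) + C3*airybi(a*(-1/k)^(1/3)), a)


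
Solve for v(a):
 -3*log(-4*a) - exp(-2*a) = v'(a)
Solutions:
 v(a) = C1 - 3*a*log(-a) + 3*a*(1 - 2*log(2)) + exp(-2*a)/2


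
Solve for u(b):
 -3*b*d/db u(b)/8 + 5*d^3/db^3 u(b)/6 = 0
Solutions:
 u(b) = C1 + Integral(C2*airyai(3^(2/3)*50^(1/3)*b/10) + C3*airybi(3^(2/3)*50^(1/3)*b/10), b)


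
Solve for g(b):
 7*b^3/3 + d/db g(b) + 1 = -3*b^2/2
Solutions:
 g(b) = C1 - 7*b^4/12 - b^3/2 - b


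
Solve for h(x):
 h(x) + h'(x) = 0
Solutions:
 h(x) = C1*exp(-x)


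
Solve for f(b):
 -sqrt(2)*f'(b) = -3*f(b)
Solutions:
 f(b) = C1*exp(3*sqrt(2)*b/2)


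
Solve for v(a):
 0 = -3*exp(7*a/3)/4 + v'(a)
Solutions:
 v(a) = C1 + 9*exp(7*a/3)/28


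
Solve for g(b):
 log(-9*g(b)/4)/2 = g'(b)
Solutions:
 -2*Integral(1/(log(-_y) - 2*log(2) + 2*log(3)), (_y, g(b))) = C1 - b


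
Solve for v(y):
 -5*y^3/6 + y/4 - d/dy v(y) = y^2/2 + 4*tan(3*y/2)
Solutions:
 v(y) = C1 - 5*y^4/24 - y^3/6 + y^2/8 + 8*log(cos(3*y/2))/3


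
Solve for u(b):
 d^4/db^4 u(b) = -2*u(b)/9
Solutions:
 u(b) = (C1*sin(2^(3/4)*sqrt(3)*b/6) + C2*cos(2^(3/4)*sqrt(3)*b/6))*exp(-2^(3/4)*sqrt(3)*b/6) + (C3*sin(2^(3/4)*sqrt(3)*b/6) + C4*cos(2^(3/4)*sqrt(3)*b/6))*exp(2^(3/4)*sqrt(3)*b/6)


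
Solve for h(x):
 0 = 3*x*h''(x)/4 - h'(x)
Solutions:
 h(x) = C1 + C2*x^(7/3)


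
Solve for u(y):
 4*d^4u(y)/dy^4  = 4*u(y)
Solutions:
 u(y) = C1*exp(-y) + C2*exp(y) + C3*sin(y) + C4*cos(y)


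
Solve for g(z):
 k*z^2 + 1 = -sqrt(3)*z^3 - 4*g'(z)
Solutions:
 g(z) = C1 - k*z^3/12 - sqrt(3)*z^4/16 - z/4


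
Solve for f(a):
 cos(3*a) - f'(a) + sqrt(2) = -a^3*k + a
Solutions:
 f(a) = C1 + a^4*k/4 - a^2/2 + sqrt(2)*a + sin(3*a)/3


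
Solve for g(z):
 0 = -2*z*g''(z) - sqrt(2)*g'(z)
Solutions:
 g(z) = C1 + C2*z^(1 - sqrt(2)/2)


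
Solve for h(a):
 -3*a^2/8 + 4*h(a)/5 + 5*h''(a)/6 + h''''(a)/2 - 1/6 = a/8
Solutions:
 h(a) = 15*a^2/32 + 5*a/32 + (C1*sin(10^(3/4)*a*cos(atan(sqrt(815)/25)/2)/5) + C2*cos(10^(3/4)*a*cos(atan(sqrt(815)/25)/2)/5))*exp(-10^(3/4)*a*sin(atan(sqrt(815)/25)/2)/5) + (C3*sin(10^(3/4)*a*cos(atan(sqrt(815)/25)/2)/5) + C4*cos(10^(3/4)*a*cos(atan(sqrt(815)/25)/2)/5))*exp(10^(3/4)*a*sin(atan(sqrt(815)/25)/2)/5) - 295/384


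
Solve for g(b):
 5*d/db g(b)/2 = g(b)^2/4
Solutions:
 g(b) = -10/(C1 + b)


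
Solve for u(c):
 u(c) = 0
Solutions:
 u(c) = 0


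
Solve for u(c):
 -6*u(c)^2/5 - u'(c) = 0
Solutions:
 u(c) = 5/(C1 + 6*c)


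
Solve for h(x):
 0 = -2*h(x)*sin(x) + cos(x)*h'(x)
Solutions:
 h(x) = C1/cos(x)^2


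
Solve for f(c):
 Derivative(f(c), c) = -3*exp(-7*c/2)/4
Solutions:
 f(c) = C1 + 3*exp(-7*c/2)/14


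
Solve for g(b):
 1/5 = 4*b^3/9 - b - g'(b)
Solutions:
 g(b) = C1 + b^4/9 - b^2/2 - b/5


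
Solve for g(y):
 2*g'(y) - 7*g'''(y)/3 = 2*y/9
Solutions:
 g(y) = C1 + C2*exp(-sqrt(42)*y/7) + C3*exp(sqrt(42)*y/7) + y^2/18


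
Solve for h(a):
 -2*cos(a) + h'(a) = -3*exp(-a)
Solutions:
 h(a) = C1 + 2*sin(a) + 3*exp(-a)


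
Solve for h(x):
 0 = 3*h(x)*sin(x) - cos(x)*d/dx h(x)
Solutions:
 h(x) = C1/cos(x)^3


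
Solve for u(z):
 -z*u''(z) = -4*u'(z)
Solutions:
 u(z) = C1 + C2*z^5


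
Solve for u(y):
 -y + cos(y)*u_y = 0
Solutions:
 u(y) = C1 + Integral(y/cos(y), y)


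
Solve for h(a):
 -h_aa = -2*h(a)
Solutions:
 h(a) = C1*exp(-sqrt(2)*a) + C2*exp(sqrt(2)*a)


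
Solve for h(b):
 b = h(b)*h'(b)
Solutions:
 h(b) = -sqrt(C1 + b^2)
 h(b) = sqrt(C1 + b^2)


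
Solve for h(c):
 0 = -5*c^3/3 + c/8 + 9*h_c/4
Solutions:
 h(c) = C1 + 5*c^4/27 - c^2/36


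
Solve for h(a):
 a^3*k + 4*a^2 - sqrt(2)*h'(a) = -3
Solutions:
 h(a) = C1 + sqrt(2)*a^4*k/8 + 2*sqrt(2)*a^3/3 + 3*sqrt(2)*a/2


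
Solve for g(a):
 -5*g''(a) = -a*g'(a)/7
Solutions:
 g(a) = C1 + C2*erfi(sqrt(70)*a/70)


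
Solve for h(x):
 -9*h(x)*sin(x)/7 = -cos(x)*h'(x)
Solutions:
 h(x) = C1/cos(x)^(9/7)


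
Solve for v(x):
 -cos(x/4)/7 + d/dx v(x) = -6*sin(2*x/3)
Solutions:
 v(x) = C1 + 4*sin(x/4)/7 + 9*cos(2*x/3)


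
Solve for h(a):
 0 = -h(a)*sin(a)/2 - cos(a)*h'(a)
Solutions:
 h(a) = C1*sqrt(cos(a))


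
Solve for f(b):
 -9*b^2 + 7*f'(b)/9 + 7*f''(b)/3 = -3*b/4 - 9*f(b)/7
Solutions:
 f(b) = 7*b^2 - 2933*b/324 + (C1*sin(sqrt(923)*b/42) + C2*cos(sqrt(923)*b/42))*exp(-b/6) - 523075/26244


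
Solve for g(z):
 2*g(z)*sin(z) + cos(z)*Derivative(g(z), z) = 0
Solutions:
 g(z) = C1*cos(z)^2


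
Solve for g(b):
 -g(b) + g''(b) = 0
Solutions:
 g(b) = C1*exp(-b) + C2*exp(b)


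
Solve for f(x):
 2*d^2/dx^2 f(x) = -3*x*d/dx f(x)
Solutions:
 f(x) = C1 + C2*erf(sqrt(3)*x/2)


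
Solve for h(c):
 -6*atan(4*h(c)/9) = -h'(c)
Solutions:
 Integral(1/atan(4*_y/9), (_y, h(c))) = C1 + 6*c


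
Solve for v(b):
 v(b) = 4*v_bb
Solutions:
 v(b) = C1*exp(-b/2) + C2*exp(b/2)


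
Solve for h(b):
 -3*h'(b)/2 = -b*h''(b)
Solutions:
 h(b) = C1 + C2*b^(5/2)


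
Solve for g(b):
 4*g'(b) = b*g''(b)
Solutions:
 g(b) = C1 + C2*b^5


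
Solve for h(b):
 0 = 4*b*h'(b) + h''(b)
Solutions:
 h(b) = C1 + C2*erf(sqrt(2)*b)


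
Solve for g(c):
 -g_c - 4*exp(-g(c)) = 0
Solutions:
 g(c) = log(C1 - 4*c)


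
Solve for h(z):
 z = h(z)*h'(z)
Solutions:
 h(z) = -sqrt(C1 + z^2)
 h(z) = sqrt(C1 + z^2)


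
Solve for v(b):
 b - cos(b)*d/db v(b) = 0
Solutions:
 v(b) = C1 + Integral(b/cos(b), b)


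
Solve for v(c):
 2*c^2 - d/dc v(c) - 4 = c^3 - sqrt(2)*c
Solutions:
 v(c) = C1 - c^4/4 + 2*c^3/3 + sqrt(2)*c^2/2 - 4*c


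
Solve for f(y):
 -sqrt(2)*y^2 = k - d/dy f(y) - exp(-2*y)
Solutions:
 f(y) = C1 + k*y + sqrt(2)*y^3/3 + exp(-2*y)/2


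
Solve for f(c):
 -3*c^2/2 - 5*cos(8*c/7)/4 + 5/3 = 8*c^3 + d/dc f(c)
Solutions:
 f(c) = C1 - 2*c^4 - c^3/2 + 5*c/3 - 35*sin(8*c/7)/32


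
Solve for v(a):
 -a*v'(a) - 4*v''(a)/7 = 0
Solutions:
 v(a) = C1 + C2*erf(sqrt(14)*a/4)


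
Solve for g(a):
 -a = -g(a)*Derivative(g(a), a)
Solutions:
 g(a) = -sqrt(C1 + a^2)
 g(a) = sqrt(C1 + a^2)


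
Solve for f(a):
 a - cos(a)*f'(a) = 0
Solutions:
 f(a) = C1 + Integral(a/cos(a), a)


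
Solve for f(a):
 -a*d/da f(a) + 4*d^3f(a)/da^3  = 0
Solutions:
 f(a) = C1 + Integral(C2*airyai(2^(1/3)*a/2) + C3*airybi(2^(1/3)*a/2), a)


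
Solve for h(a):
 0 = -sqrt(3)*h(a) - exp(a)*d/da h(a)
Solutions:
 h(a) = C1*exp(sqrt(3)*exp(-a))


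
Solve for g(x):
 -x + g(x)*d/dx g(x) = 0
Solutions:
 g(x) = -sqrt(C1 + x^2)
 g(x) = sqrt(C1 + x^2)


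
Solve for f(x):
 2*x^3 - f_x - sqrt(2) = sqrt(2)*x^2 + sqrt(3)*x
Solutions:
 f(x) = C1 + x^4/2 - sqrt(2)*x^3/3 - sqrt(3)*x^2/2 - sqrt(2)*x


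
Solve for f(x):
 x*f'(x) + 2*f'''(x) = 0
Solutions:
 f(x) = C1 + Integral(C2*airyai(-2^(2/3)*x/2) + C3*airybi(-2^(2/3)*x/2), x)


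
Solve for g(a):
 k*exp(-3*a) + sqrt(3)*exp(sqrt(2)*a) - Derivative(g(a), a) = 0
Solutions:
 g(a) = C1 - k*exp(-3*a)/3 + sqrt(6)*exp(sqrt(2)*a)/2


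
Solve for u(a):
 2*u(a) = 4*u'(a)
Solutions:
 u(a) = C1*exp(a/2)


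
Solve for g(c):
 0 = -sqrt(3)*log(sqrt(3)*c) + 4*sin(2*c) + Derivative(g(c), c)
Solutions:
 g(c) = C1 + sqrt(3)*c*(log(c) - 1) + sqrt(3)*c*log(3)/2 + 2*cos(2*c)


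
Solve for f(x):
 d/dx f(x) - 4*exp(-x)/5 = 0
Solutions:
 f(x) = C1 - 4*exp(-x)/5


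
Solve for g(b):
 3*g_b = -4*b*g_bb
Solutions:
 g(b) = C1 + C2*b^(1/4)


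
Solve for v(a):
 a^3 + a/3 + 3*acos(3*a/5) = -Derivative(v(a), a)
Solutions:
 v(a) = C1 - a^4/4 - a^2/6 - 3*a*acos(3*a/5) + sqrt(25 - 9*a^2)


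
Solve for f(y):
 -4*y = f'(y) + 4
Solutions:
 f(y) = C1 - 2*y^2 - 4*y


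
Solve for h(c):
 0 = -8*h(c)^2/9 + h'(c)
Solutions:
 h(c) = -9/(C1 + 8*c)


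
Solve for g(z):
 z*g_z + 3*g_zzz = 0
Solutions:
 g(z) = C1 + Integral(C2*airyai(-3^(2/3)*z/3) + C3*airybi(-3^(2/3)*z/3), z)


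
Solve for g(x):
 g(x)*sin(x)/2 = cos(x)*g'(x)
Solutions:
 g(x) = C1/sqrt(cos(x))


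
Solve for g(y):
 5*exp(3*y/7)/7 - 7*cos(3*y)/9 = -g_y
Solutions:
 g(y) = C1 - 5*exp(3*y/7)/3 + 7*sin(3*y)/27


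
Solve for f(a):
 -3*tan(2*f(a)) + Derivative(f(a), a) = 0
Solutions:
 f(a) = -asin(C1*exp(6*a))/2 + pi/2
 f(a) = asin(C1*exp(6*a))/2


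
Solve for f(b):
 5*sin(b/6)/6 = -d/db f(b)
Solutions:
 f(b) = C1 + 5*cos(b/6)


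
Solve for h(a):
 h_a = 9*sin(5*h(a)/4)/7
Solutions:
 -9*a/7 + 2*log(cos(5*h(a)/4) - 1)/5 - 2*log(cos(5*h(a)/4) + 1)/5 = C1


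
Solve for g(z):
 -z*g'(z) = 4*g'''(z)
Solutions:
 g(z) = C1 + Integral(C2*airyai(-2^(1/3)*z/2) + C3*airybi(-2^(1/3)*z/2), z)


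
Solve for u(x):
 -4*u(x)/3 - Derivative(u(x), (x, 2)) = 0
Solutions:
 u(x) = C1*sin(2*sqrt(3)*x/3) + C2*cos(2*sqrt(3)*x/3)


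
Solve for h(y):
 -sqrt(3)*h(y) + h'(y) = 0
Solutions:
 h(y) = C1*exp(sqrt(3)*y)


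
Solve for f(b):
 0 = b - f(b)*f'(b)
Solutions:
 f(b) = -sqrt(C1 + b^2)
 f(b) = sqrt(C1 + b^2)


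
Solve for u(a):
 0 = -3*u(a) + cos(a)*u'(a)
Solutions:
 u(a) = C1*(sin(a) + 1)^(3/2)/(sin(a) - 1)^(3/2)


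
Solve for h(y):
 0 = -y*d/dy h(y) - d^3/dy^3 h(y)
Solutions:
 h(y) = C1 + Integral(C2*airyai(-y) + C3*airybi(-y), y)


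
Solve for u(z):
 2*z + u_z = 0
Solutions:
 u(z) = C1 - z^2


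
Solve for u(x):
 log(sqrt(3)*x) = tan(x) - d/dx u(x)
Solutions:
 u(x) = C1 - x*log(x) - x*log(3)/2 + x - log(cos(x))


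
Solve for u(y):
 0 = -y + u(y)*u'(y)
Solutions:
 u(y) = -sqrt(C1 + y^2)
 u(y) = sqrt(C1 + y^2)


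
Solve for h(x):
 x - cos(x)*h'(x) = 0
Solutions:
 h(x) = C1 + Integral(x/cos(x), x)


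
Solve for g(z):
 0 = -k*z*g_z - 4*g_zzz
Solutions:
 g(z) = C1 + Integral(C2*airyai(2^(1/3)*z*(-k)^(1/3)/2) + C3*airybi(2^(1/3)*z*(-k)^(1/3)/2), z)


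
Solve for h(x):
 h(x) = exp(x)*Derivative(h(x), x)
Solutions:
 h(x) = C1*exp(-exp(-x))


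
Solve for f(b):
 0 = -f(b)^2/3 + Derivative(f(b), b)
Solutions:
 f(b) = -3/(C1 + b)


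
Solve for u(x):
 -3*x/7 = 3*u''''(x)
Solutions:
 u(x) = C1 + C2*x + C3*x^2 + C4*x^3 - x^5/840


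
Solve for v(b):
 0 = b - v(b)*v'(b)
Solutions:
 v(b) = -sqrt(C1 + b^2)
 v(b) = sqrt(C1 + b^2)


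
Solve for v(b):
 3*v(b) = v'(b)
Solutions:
 v(b) = C1*exp(3*b)


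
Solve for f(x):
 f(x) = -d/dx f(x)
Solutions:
 f(x) = C1*exp(-x)


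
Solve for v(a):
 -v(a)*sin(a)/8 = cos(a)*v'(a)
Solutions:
 v(a) = C1*cos(a)^(1/8)


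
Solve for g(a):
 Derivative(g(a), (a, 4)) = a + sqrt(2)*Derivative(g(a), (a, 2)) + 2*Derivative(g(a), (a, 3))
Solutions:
 g(a) = C1 + C2*a + C3*exp(a*(1 - sqrt(1 + sqrt(2)))) + C4*exp(a*(1 + sqrt(1 + sqrt(2)))) - sqrt(2)*a^3/12 + a^2/2


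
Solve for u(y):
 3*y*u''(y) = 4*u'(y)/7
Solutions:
 u(y) = C1 + C2*y^(25/21)


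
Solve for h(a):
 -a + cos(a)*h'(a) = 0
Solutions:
 h(a) = C1 + Integral(a/cos(a), a)


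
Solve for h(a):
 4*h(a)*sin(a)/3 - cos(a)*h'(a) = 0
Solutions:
 h(a) = C1/cos(a)^(4/3)


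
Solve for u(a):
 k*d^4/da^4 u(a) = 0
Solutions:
 u(a) = C1 + C2*a + C3*a^2 + C4*a^3


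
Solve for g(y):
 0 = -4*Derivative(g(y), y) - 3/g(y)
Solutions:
 g(y) = -sqrt(C1 - 6*y)/2
 g(y) = sqrt(C1 - 6*y)/2


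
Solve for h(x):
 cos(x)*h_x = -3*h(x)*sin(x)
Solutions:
 h(x) = C1*cos(x)^3


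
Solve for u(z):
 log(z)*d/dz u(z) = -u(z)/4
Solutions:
 u(z) = C1*exp(-li(z)/4)


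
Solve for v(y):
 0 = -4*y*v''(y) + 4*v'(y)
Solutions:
 v(y) = C1 + C2*y^2


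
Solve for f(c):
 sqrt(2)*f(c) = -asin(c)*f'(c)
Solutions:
 f(c) = C1*exp(-sqrt(2)*Integral(1/asin(c), c))


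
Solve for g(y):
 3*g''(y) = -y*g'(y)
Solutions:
 g(y) = C1 + C2*erf(sqrt(6)*y/6)


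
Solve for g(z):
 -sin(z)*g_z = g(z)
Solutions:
 g(z) = C1*sqrt(cos(z) + 1)/sqrt(cos(z) - 1)


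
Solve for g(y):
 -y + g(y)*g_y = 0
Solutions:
 g(y) = -sqrt(C1 + y^2)
 g(y) = sqrt(C1 + y^2)


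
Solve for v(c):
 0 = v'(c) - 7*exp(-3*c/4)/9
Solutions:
 v(c) = C1 - 28*exp(-3*c/4)/27


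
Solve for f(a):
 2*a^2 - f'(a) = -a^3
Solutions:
 f(a) = C1 + a^4/4 + 2*a^3/3


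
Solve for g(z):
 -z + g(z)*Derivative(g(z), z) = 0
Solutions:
 g(z) = -sqrt(C1 + z^2)
 g(z) = sqrt(C1 + z^2)


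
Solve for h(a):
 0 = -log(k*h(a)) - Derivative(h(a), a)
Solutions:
 li(k*h(a))/k = C1 - a


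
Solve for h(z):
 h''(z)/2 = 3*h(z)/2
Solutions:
 h(z) = C1*exp(-sqrt(3)*z) + C2*exp(sqrt(3)*z)


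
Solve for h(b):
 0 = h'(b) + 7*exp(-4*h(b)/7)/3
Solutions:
 h(b) = 7*log(-I*(C1 - 4*b/3)^(1/4))
 h(b) = 7*log(I*(C1 - 4*b/3)^(1/4))
 h(b) = 7*log(-(C1 - 4*b/3)^(1/4))
 h(b) = 7*log(C1 - 4*b/3)/4


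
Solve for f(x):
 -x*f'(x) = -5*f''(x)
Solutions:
 f(x) = C1 + C2*erfi(sqrt(10)*x/10)


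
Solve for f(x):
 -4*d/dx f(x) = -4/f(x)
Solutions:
 f(x) = -sqrt(C1 + 2*x)
 f(x) = sqrt(C1 + 2*x)


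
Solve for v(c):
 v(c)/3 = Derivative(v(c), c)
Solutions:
 v(c) = C1*exp(c/3)


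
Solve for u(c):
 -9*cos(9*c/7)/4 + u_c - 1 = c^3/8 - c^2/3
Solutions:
 u(c) = C1 + c^4/32 - c^3/9 + c + 7*sin(9*c/7)/4


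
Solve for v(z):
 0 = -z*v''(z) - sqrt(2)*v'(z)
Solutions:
 v(z) = C1 + C2*z^(1 - sqrt(2))


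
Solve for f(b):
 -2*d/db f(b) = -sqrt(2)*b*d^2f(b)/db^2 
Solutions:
 f(b) = C1 + C2*b^(1 + sqrt(2))


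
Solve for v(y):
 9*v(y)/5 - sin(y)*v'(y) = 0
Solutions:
 v(y) = C1*(cos(y) - 1)^(9/10)/(cos(y) + 1)^(9/10)


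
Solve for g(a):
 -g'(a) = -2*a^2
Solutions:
 g(a) = C1 + 2*a^3/3


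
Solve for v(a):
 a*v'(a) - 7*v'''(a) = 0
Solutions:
 v(a) = C1 + Integral(C2*airyai(7^(2/3)*a/7) + C3*airybi(7^(2/3)*a/7), a)


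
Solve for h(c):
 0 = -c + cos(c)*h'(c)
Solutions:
 h(c) = C1 + Integral(c/cos(c), c)


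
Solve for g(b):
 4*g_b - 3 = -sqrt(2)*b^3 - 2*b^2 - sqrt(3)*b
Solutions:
 g(b) = C1 - sqrt(2)*b^4/16 - b^3/6 - sqrt(3)*b^2/8 + 3*b/4


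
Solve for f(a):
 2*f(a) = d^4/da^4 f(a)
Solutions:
 f(a) = C1*exp(-2^(1/4)*a) + C2*exp(2^(1/4)*a) + C3*sin(2^(1/4)*a) + C4*cos(2^(1/4)*a)


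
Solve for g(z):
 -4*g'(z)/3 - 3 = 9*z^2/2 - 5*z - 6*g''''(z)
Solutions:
 g(z) = C1 + C4*exp(6^(1/3)*z/3) - 9*z^3/8 + 15*z^2/8 - 9*z/4 + (C2*sin(2^(1/3)*3^(5/6)*z/6) + C3*cos(2^(1/3)*3^(5/6)*z/6))*exp(-6^(1/3)*z/6)


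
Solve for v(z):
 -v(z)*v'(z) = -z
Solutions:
 v(z) = -sqrt(C1 + z^2)
 v(z) = sqrt(C1 + z^2)


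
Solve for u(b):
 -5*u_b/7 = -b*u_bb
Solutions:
 u(b) = C1 + C2*b^(12/7)


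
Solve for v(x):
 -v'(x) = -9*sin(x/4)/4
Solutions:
 v(x) = C1 - 9*cos(x/4)


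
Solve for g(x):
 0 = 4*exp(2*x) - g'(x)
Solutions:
 g(x) = C1 + 2*exp(2*x)


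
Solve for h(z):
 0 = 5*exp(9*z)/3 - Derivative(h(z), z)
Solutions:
 h(z) = C1 + 5*exp(9*z)/27


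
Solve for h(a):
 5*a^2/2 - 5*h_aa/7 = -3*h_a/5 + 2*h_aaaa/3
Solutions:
 h(a) = C1 + C2*exp(-a*(-25*980^(1/3)/(441 + sqrt(238231))^(1/3) + 350^(1/3)*(441 + sqrt(238231))^(1/3))/140)*sin(sqrt(3)*a*(25*980^(1/3)/(441 + sqrt(238231))^(1/3) + 350^(1/3)*(441 + sqrt(238231))^(1/3))/140) + C3*exp(-a*(-25*980^(1/3)/(441 + sqrt(238231))^(1/3) + 350^(1/3)*(441 + sqrt(238231))^(1/3))/140)*cos(sqrt(3)*a*(25*980^(1/3)/(441 + sqrt(238231))^(1/3) + 350^(1/3)*(441 + sqrt(238231))^(1/3))/140) + C4*exp(a*(-25*980^(1/3)/(441 + sqrt(238231))^(1/3) + 350^(1/3)*(441 + sqrt(238231))^(1/3))/70) - 25*a^3/18 - 625*a^2/126 - 15625*a/1323


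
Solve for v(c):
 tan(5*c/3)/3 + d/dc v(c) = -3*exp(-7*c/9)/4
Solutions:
 v(c) = C1 - log(tan(5*c/3)^2 + 1)/10 + 27*exp(-7*c/9)/28


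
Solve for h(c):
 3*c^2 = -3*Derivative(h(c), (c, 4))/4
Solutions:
 h(c) = C1 + C2*c + C3*c^2 + C4*c^3 - c^6/90


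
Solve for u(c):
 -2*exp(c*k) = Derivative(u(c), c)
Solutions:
 u(c) = C1 - 2*exp(c*k)/k


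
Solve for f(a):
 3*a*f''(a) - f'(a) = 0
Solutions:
 f(a) = C1 + C2*a^(4/3)


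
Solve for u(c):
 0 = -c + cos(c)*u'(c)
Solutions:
 u(c) = C1 + Integral(c/cos(c), c)


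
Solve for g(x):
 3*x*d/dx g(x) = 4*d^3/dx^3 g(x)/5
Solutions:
 g(x) = C1 + Integral(C2*airyai(30^(1/3)*x/2) + C3*airybi(30^(1/3)*x/2), x)


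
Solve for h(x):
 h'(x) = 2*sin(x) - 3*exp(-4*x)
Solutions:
 h(x) = C1 - 2*cos(x) + 3*exp(-4*x)/4


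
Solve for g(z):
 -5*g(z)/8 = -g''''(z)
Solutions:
 g(z) = C1*exp(-10^(1/4)*z/2) + C2*exp(10^(1/4)*z/2) + C3*sin(10^(1/4)*z/2) + C4*cos(10^(1/4)*z/2)


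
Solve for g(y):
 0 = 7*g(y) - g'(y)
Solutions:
 g(y) = C1*exp(7*y)


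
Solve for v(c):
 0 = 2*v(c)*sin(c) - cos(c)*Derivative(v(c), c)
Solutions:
 v(c) = C1/cos(c)^2


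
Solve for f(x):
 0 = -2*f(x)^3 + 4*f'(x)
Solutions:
 f(x) = -sqrt(-1/(C1 + x))
 f(x) = sqrt(-1/(C1 + x))


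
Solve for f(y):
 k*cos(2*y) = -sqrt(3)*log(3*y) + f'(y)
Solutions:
 f(y) = C1 + k*sin(2*y)/2 + sqrt(3)*y*(log(y) - 1) + sqrt(3)*y*log(3)


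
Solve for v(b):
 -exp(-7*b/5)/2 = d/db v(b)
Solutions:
 v(b) = C1 + 5*exp(-7*b/5)/14


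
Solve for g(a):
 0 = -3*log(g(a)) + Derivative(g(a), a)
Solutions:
 li(g(a)) = C1 + 3*a


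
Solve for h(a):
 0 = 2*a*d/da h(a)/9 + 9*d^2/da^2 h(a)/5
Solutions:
 h(a) = C1 + C2*erf(sqrt(5)*a/9)


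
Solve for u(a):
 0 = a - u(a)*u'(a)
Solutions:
 u(a) = -sqrt(C1 + a^2)
 u(a) = sqrt(C1 + a^2)


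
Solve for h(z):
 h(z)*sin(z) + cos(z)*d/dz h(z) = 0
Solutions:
 h(z) = C1*cos(z)


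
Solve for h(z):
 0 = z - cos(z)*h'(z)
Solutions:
 h(z) = C1 + Integral(z/cos(z), z)


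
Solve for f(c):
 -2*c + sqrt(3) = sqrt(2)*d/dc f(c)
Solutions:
 f(c) = C1 - sqrt(2)*c^2/2 + sqrt(6)*c/2


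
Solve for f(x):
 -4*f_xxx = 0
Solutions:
 f(x) = C1 + C2*x + C3*x^2


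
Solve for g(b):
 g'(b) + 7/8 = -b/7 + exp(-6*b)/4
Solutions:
 g(b) = C1 - b^2/14 - 7*b/8 - exp(-6*b)/24


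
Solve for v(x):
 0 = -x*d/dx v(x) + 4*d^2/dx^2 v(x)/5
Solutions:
 v(x) = C1 + C2*erfi(sqrt(10)*x/4)


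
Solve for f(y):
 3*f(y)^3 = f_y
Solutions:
 f(y) = -sqrt(2)*sqrt(-1/(C1 + 3*y))/2
 f(y) = sqrt(2)*sqrt(-1/(C1 + 3*y))/2


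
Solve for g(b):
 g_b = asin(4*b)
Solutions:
 g(b) = C1 + b*asin(4*b) + sqrt(1 - 16*b^2)/4


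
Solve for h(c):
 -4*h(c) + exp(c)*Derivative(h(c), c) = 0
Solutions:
 h(c) = C1*exp(-4*exp(-c))


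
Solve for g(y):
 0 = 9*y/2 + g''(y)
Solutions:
 g(y) = C1 + C2*y - 3*y^3/4


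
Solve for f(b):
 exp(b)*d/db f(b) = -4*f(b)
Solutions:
 f(b) = C1*exp(4*exp(-b))


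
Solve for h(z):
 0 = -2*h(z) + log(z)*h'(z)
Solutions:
 h(z) = C1*exp(2*li(z))


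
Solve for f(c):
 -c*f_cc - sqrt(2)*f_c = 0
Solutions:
 f(c) = C1 + C2*c^(1 - sqrt(2))


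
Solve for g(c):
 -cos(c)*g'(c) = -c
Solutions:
 g(c) = C1 + Integral(c/cos(c), c)


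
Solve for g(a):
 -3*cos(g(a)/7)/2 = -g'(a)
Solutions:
 -3*a/2 - 7*log(sin(g(a)/7) - 1)/2 + 7*log(sin(g(a)/7) + 1)/2 = C1


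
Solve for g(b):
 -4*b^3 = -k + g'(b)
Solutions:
 g(b) = C1 - b^4 + b*k


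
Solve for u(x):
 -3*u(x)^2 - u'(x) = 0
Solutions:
 u(x) = 1/(C1 + 3*x)


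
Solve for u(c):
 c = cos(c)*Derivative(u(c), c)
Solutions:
 u(c) = C1 + Integral(c/cos(c), c)


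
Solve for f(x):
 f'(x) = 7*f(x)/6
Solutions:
 f(x) = C1*exp(7*x/6)


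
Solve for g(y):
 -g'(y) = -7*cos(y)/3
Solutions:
 g(y) = C1 + 7*sin(y)/3


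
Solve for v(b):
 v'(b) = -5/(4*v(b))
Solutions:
 v(b) = -sqrt(C1 - 10*b)/2
 v(b) = sqrt(C1 - 10*b)/2


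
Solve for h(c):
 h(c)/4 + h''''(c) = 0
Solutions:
 h(c) = (C1*sin(c/2) + C2*cos(c/2))*exp(-c/2) + (C3*sin(c/2) + C4*cos(c/2))*exp(c/2)


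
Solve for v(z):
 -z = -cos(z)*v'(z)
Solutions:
 v(z) = C1 + Integral(z/cos(z), z)


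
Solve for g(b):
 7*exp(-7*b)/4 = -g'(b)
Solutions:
 g(b) = C1 + exp(-7*b)/4


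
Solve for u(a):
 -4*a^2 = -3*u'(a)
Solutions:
 u(a) = C1 + 4*a^3/9


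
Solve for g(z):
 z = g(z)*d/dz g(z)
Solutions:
 g(z) = -sqrt(C1 + z^2)
 g(z) = sqrt(C1 + z^2)


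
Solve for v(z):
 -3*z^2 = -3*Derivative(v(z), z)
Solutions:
 v(z) = C1 + z^3/3


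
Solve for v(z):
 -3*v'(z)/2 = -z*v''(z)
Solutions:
 v(z) = C1 + C2*z^(5/2)


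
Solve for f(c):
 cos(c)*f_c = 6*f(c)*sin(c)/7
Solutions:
 f(c) = C1/cos(c)^(6/7)


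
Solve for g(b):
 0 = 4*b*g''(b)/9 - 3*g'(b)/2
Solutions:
 g(b) = C1 + C2*b^(35/8)


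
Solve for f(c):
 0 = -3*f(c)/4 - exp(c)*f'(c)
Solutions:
 f(c) = C1*exp(3*exp(-c)/4)


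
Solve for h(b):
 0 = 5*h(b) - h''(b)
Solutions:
 h(b) = C1*exp(-sqrt(5)*b) + C2*exp(sqrt(5)*b)


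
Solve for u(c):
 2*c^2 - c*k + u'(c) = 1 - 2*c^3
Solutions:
 u(c) = C1 - c^4/2 - 2*c^3/3 + c^2*k/2 + c


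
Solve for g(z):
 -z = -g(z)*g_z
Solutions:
 g(z) = -sqrt(C1 + z^2)
 g(z) = sqrt(C1 + z^2)


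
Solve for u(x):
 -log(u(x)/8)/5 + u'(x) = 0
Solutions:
 5*Integral(1/(-log(_y) + 3*log(2)), (_y, u(x))) = C1 - x


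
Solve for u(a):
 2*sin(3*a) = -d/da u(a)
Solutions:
 u(a) = C1 + 2*cos(3*a)/3


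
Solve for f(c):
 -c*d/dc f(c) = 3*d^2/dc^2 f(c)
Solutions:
 f(c) = C1 + C2*erf(sqrt(6)*c/6)


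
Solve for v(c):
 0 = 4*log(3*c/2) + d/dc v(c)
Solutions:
 v(c) = C1 - 4*c*log(c) + c*log(16/81) + 4*c


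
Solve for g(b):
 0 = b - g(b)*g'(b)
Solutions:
 g(b) = -sqrt(C1 + b^2)
 g(b) = sqrt(C1 + b^2)


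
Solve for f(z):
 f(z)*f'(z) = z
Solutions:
 f(z) = -sqrt(C1 + z^2)
 f(z) = sqrt(C1 + z^2)


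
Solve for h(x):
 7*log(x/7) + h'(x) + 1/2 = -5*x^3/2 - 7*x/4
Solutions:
 h(x) = C1 - 5*x^4/8 - 7*x^2/8 - 7*x*log(x) + 13*x/2 + 7*x*log(7)


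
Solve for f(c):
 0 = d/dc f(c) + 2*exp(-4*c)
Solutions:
 f(c) = C1 + exp(-4*c)/2


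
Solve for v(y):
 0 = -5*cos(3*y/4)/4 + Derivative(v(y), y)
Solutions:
 v(y) = C1 + 5*sin(3*y/4)/3


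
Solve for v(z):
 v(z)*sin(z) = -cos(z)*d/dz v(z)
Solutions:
 v(z) = C1*cos(z)


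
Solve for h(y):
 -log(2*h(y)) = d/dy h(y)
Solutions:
 Integral(1/(log(_y) + log(2)), (_y, h(y))) = C1 - y


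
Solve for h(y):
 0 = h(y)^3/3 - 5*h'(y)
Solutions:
 h(y) = -sqrt(30)*sqrt(-1/(C1 + y))/2
 h(y) = sqrt(30)*sqrt(-1/(C1 + y))/2


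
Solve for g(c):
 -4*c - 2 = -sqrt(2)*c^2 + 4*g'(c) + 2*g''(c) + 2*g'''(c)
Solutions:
 g(c) = C1 + sqrt(2)*c^3/12 - c^2/2 - sqrt(2)*c^2/8 - sqrt(2)*c/8 + (C2*sin(sqrt(7)*c/2) + C3*cos(sqrt(7)*c/2))*exp(-c/2)
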